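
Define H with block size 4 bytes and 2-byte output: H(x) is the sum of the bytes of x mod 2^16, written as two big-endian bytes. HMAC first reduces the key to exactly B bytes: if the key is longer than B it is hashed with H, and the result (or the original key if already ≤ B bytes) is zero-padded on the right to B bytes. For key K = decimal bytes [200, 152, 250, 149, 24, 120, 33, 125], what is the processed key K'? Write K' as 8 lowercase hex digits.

|K| = 8 > B = 4, so first hash the key.
H(K): sum = 200+152+250+149+24+120+33+125 = 1053 → 04 1d.
Zero-pad H(K) = 04 1d to 4 bytes: K' = 04 1d 00 00.

041d0000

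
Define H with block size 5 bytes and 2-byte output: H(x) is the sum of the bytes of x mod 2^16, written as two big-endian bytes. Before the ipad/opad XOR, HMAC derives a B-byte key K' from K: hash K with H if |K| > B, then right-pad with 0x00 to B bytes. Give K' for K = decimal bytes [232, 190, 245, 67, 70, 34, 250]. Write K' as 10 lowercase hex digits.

0440000000

|K| = 7 > B = 5, so first hash the key.
H(K): sum = 232+190+245+67+70+34+250 = 1088 → 04 40.
Zero-pad H(K) = 04 40 to 5 bytes: K' = 04 40 00 00 00.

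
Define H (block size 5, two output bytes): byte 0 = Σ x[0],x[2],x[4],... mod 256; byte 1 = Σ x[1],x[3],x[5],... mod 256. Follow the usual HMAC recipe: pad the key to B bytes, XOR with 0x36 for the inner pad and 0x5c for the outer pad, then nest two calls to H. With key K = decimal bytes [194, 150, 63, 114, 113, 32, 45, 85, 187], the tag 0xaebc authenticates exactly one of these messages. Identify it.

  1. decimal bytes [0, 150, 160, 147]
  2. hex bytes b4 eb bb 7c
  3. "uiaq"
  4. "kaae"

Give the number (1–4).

2

Key decimal bytes [194, 150, 63, 114, 113, 32, 45, 85, 187] = c2 96 3f 72 71 20 2d 55 bb is 9 bytes > B = 5, so hash it first: H(key) = 5a 7d, then zero-pad to 5 bytes: K' = 5a 7d 00 00 00.
K' ⊕ ipad = 6c 4b 36 36 36; K' ⊕ opad = 06 21 5c 5c 5c.
m1: inner = H(6c 4b 36 36 36 00 96 a0 93) = 01 21; tag = H(06 21 5c 5c 5c 01 21) = df7e
m2: inner = H(6c 4b 36 36 36 b4 eb bb 7c) = 3f f0; tag = H(06 21 5c 5c 5c 3f f0) = aebc ← matches
m3: inner = H(6c 4b 36 36 36 75 69 61 71) = b2 57; tag = H(06 21 5c 5c 5c b2 57) = 152f
m4: inner = H(6c 4b 36 36 36 6b 61 61 65) = 9e 4d; tag = H(06 21 5c 5c 5c 9e 4d) = 0b1b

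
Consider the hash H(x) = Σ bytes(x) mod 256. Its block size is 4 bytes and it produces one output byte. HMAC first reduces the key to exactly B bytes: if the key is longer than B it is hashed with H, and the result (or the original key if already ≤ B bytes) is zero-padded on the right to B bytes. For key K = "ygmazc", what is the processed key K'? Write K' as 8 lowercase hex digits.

|K| = 6 > B = 4, so first hash the key.
H(K): sum = 121+103+109+97+122+99 = 651; mod 256 = 139 → 8b.
Zero-pad H(K) = 8b to 4 bytes: K' = 8b 00 00 00.

8b000000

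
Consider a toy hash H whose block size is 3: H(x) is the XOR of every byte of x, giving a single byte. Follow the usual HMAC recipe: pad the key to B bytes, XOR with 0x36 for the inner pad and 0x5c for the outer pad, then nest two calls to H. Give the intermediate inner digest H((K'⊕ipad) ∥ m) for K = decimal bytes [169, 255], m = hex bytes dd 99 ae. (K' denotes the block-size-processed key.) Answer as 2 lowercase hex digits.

Key decimal bytes [169, 255] = a9 ff is 2 bytes ≤ B = 3; zero-pad to 3 bytes: K' = a9 ff 00.
K' ⊕ ipad = 9f c9 36.
Inner input = 9f c9 36 ∥ dd 99 ae.
Inner hash: XOR 9f⊕c9⊕36⊕dd⊕99⊕ae = 8a.

8a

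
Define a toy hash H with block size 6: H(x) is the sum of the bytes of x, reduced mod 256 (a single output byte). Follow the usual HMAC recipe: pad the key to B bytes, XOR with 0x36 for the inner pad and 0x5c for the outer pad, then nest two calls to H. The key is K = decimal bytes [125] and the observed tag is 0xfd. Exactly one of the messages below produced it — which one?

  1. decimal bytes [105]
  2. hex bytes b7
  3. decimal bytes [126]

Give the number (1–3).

2

Key decimal bytes [125] = 7d is 1 byte ≤ B = 6; zero-pad to 6 bytes: K' = 7d 00 00 00 00 00.
K' ⊕ ipad = 4b 36 36 36 36 36; K' ⊕ opad = 21 5c 5c 5c 5c 5c.
m1: inner = H(4b 36 36 36 36 36 69) = c2; tag = H(21 5c 5c 5c 5c 5c c2) = af
m2: inner = H(4b 36 36 36 36 36 b7) = 10; tag = H(21 5c 5c 5c 5c 5c 10) = fd ← matches
m3: inner = H(4b 36 36 36 36 36 7e) = d7; tag = H(21 5c 5c 5c 5c 5c d7) = c4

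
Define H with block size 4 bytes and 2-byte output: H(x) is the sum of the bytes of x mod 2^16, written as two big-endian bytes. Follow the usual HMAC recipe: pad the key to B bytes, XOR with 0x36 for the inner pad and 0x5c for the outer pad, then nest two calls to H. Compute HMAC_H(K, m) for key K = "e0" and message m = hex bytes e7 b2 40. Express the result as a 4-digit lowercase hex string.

01fd

Key "e0" = 65 30 is 2 bytes ≤ B = 4; zero-pad to 4 bytes: K' = 65 30 00 00.
K' ⊕ ipad = 53 06 36 36.  K' ⊕ opad = 39 6c 5c 5c.
Inner input = (K'⊕ipad) ∥ m = 53 06 36 36 ∥ e7 b2 40.
Inner hash: sum = 83+6+54+54+231+178+64 = 670 → 02 9e.
Outer input = (K'⊕opad) ∥ inner = 39 6c 5c 5c ∥ 02 9e.
Outer hash (tag): sum = 57+108+92+92+2+158 = 509 → 01 fd.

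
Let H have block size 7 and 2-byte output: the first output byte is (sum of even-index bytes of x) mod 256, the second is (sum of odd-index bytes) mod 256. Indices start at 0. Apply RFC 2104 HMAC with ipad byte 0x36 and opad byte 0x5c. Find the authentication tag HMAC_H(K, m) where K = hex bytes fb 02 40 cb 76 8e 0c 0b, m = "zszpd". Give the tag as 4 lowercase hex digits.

0902

Key hex bytes fb 02 40 cb 76 8e 0c 0b is 8 bytes > B = 7, so hash it first: H(key) = bd 66, then zero-pad to 7 bytes: K' = bd 66 00 00 00 00 00.
K' ⊕ ipad = 8b 50 36 36 36 36 36.  K' ⊕ opad = e1 3a 5c 5c 5c 5c 5c.
Inner input = (K'⊕ipad) ∥ m = 8b 50 36 36 36 36 36 ∥ 7a 73 7a 70 64.
Inner hash: even-index sum = 528 mod 256 = 16; odd-index sum = 532 mod 256 = 20 → 10 14.
Outer input = (K'⊕opad) ∥ inner = e1 3a 5c 5c 5c 5c 5c ∥ 10 14.
Outer hash (tag): even-index sum = 521 mod 256 = 9; odd-index sum = 258 mod 256 = 2 → 09 02.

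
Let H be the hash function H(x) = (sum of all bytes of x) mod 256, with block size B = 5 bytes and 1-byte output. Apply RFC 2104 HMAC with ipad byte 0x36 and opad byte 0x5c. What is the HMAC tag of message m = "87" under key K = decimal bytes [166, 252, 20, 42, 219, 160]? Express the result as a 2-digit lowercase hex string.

Key decimal bytes [166, 252, 20, 42, 219, 160] = a6 fc 14 2a db a0 is 6 bytes > B = 5, so hash it first: H(key) = 5b, then zero-pad to 5 bytes: K' = 5b 00 00 00 00.
K' ⊕ ipad = 6d 36 36 36 36.  K' ⊕ opad = 07 5c 5c 5c 5c.
Inner input = (K'⊕ipad) ∥ m = 6d 36 36 36 36 ∥ 38 37.
Inner hash: sum = 109+54+54+54+54+56+55 = 436; mod 256 = 180 → b4.
Outer input = (K'⊕opad) ∥ inner = 07 5c 5c 5c 5c ∥ b4.
Outer hash (tag): sum = 7+92+92+92+92+180 = 555; mod 256 = 43 → 2b.

2b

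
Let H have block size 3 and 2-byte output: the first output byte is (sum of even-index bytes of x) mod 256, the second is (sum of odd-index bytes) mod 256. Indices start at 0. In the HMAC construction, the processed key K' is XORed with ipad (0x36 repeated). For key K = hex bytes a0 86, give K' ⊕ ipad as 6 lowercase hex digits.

96b036

Key hex bytes a0 86 is 2 bytes ≤ B = 3; zero-pad to 3 bytes: K' = a0 86 00.
XOR each byte with 0x36: a0⊕36=96, 86⊕36=b0, 00⊕36=36.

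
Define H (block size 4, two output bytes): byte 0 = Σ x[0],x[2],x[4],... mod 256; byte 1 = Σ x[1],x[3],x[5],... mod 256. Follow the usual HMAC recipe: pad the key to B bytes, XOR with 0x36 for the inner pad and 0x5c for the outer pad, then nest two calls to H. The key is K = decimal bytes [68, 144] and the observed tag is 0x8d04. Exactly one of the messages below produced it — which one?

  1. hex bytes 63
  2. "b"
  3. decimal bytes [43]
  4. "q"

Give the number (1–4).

Key decimal bytes [68, 144] = 44 90 is 2 bytes ≤ B = 4; zero-pad to 4 bytes: K' = 44 90 00 00.
K' ⊕ ipad = 72 a6 36 36; K' ⊕ opad = 18 cc 5c 5c.
m1: inner = H(72 a6 36 36 63) = 0b dc; tag = H(18 cc 5c 5c 0b dc) = 7f04
m2: inner = H(72 a6 36 36 62) = 0a dc; tag = H(18 cc 5c 5c 0a dc) = 7e04
m3: inner = H(72 a6 36 36 2b) = d3 dc; tag = H(18 cc 5c 5c d3 dc) = 4704
m4: inner = H(72 a6 36 36 71) = 19 dc; tag = H(18 cc 5c 5c 19 dc) = 8d04 ← matches

4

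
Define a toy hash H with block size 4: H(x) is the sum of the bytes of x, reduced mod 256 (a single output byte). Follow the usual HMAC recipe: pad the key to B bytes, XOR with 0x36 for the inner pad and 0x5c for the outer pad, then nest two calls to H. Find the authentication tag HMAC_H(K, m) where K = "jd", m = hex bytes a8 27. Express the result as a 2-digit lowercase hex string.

Key "jd" = 6a 64 is 2 bytes ≤ B = 4; zero-pad to 4 bytes: K' = 6a 64 00 00.
K' ⊕ ipad = 5c 52 36 36.  K' ⊕ opad = 36 38 5c 5c.
Inner input = (K'⊕ipad) ∥ m = 5c 52 36 36 ∥ a8 27.
Inner hash: sum = 92+82+54+54+168+39 = 489; mod 256 = 233 → e9.
Outer input = (K'⊕opad) ∥ inner = 36 38 5c 5c ∥ e9.
Outer hash (tag): sum = 54+56+92+92+233 = 527; mod 256 = 15 → 0f.

0f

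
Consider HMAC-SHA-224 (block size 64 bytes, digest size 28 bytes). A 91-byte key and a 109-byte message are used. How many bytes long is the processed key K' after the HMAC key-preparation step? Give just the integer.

Key is 91 > 64 bytes, so it is hashed to 28 bytes then zero-padded to 64: |K'| = 64.

64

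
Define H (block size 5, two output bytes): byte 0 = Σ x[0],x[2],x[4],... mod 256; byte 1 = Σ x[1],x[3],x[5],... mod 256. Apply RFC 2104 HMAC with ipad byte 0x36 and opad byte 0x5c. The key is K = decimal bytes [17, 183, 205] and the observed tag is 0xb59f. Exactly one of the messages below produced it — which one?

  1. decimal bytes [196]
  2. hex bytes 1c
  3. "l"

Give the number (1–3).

1

Key decimal bytes [17, 183, 205] = 11 b7 cd is 3 bytes ≤ B = 5; zero-pad to 5 bytes: K' = 11 b7 cd 00 00.
K' ⊕ ipad = 27 81 fb 36 36; K' ⊕ opad = 4d eb 91 5c 5c.
m1: inner = H(27 81 fb 36 36 c4) = 58 7b; tag = H(4d eb 91 5c 5c 58 7b) = b59f ← matches
m2: inner = H(27 81 fb 36 36 1c) = 58 d3; tag = H(4d eb 91 5c 5c 58 d3) = 0d9f
m3: inner = H(27 81 fb 36 36 6c) = 58 23; tag = H(4d eb 91 5c 5c 58 23) = 5d9f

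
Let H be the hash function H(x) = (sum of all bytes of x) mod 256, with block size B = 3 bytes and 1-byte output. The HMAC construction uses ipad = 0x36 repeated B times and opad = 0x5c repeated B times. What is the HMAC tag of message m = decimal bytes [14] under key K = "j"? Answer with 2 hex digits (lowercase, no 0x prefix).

c4

Key "j" = 6a is 1 byte ≤ B = 3; zero-pad to 3 bytes: K' = 6a 00 00.
K' ⊕ ipad = 5c 36 36.  K' ⊕ opad = 36 5c 5c.
Inner input = (K'⊕ipad) ∥ m = 5c 36 36 ∥ 0e.
Inner hash: sum = 92+54+54+14 = 214 → d6.
Outer input = (K'⊕opad) ∥ inner = 36 5c 5c ∥ d6.
Outer hash (tag): sum = 54+92+92+214 = 452; mod 256 = 196 → c4.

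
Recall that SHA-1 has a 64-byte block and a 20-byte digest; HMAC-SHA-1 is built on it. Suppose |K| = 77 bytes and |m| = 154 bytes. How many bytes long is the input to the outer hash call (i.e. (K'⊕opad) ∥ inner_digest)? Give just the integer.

Key is 77 > 64 bytes, so it is hashed to 20 bytes then zero-padded to 64: |K'| = 64.
Outer input = (K'⊕opad) ∥ H(inner) → 64 + 20 = 84 bytes.

84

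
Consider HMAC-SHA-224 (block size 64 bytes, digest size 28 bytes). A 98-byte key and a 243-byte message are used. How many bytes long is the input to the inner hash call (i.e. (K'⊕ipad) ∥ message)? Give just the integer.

Key is 98 > 64 bytes, so it is hashed to 28 bytes then zero-padded to 64: |K'| = 64.
Inner input = (K'⊕ipad) ∥ m → 64 + 243 = 307 bytes.

307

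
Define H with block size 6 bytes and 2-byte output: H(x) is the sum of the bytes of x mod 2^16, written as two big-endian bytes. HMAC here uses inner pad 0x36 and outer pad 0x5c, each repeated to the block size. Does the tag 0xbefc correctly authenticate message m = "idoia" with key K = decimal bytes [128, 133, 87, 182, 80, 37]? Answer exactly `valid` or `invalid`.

Key decimal bytes [128, 133, 87, 182, 80, 37] = 80 85 57 b6 50 25 is exactly B = 6 bytes: K' = 80 85 57 b6 50 25.
K' ⊕ ipad = b6 b3 61 80 66 13; K' ⊕ opad = dc d9 0b ea 0c 79.
Inner hash: sum = 182+179+97+128+102+19+105+100+111+105+97 = 1225 → 04 c9.
Outer hash (recomputed tag): sum = 220+217+11+234+12+121+4+201 = 1020 → 03 fc.
Recomputed tag = 03fc; claimed = befc → mismatch.

invalid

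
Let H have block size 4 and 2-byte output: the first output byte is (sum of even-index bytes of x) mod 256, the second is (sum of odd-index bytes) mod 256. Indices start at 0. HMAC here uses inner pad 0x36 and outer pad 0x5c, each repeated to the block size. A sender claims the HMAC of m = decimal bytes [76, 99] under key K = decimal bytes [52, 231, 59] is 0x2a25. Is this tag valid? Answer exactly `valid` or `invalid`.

invalid

Key decimal bytes [52, 231, 59] = 34 e7 3b is 3 bytes ≤ B = 4; zero-pad to 4 bytes: K' = 34 e7 3b 00.
K' ⊕ ipad = 02 d1 0d 36; K' ⊕ opad = 68 bb 67 5c.
Inner hash: even-index sum = 91 mod 256 = 91; odd-index sum = 362 mod 256 = 106 → 5b 6a.
Outer hash (recomputed tag): even-index sum = 298 mod 256 = 42; odd-index sum = 385 mod 256 = 129 → 2a 81.
Recomputed tag = 2a81; claimed = 2a25 → mismatch.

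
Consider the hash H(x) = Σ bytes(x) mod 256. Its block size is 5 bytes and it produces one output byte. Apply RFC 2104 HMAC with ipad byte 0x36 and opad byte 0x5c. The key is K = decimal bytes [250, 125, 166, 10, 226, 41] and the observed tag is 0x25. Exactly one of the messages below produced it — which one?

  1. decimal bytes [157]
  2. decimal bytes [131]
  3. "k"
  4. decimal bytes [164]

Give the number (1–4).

Key decimal bytes [250, 125, 166, 10, 226, 41] = fa 7d a6 0a e2 29 is 6 bytes > B = 5, so hash it first: H(key) = 32, then zero-pad to 5 bytes: K' = 32 00 00 00 00.
K' ⊕ ipad = 04 36 36 36 36; K' ⊕ opad = 6e 5c 5c 5c 5c.
m1: inner = H(04 36 36 36 36 9d) = 79; tag = H(6e 5c 5c 5c 5c 79) = 57
m2: inner = H(04 36 36 36 36 83) = 5f; tag = H(6e 5c 5c 5c 5c 5f) = 3d
m3: inner = H(04 36 36 36 36 6b) = 47; tag = H(6e 5c 5c 5c 5c 47) = 25 ← matches
m4: inner = H(04 36 36 36 36 a4) = 80; tag = H(6e 5c 5c 5c 5c 80) = 5e

3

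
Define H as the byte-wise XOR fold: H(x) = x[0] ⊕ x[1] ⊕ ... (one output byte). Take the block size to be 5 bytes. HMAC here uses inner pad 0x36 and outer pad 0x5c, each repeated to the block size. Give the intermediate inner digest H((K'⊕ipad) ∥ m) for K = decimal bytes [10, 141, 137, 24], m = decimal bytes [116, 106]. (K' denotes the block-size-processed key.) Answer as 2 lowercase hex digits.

3e

Key decimal bytes [10, 141, 137, 24] = 0a 8d 89 18 is 4 bytes ≤ B = 5; zero-pad to 5 bytes: K' = 0a 8d 89 18 00.
K' ⊕ ipad = 3c bb bf 2e 36.
Inner input = 3c bb bf 2e 36 ∥ 74 6a.
Inner hash: XOR 3c⊕bb⊕bf⊕2e⊕36⊕74⊕6a = 3e.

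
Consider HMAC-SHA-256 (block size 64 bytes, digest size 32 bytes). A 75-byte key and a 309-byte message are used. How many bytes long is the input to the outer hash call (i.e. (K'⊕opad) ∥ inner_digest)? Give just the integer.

96

Key is 75 > 64 bytes, so it is hashed to 32 bytes then zero-padded to 64: |K'| = 64.
Outer input = (K'⊕opad) ∥ H(inner) → 64 + 32 = 96 bytes.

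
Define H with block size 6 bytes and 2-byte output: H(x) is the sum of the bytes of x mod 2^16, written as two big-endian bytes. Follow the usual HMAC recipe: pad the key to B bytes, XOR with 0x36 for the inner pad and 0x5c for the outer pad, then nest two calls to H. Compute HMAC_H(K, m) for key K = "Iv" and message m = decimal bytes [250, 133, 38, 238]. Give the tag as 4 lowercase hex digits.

01dd

Key "Iv" = 49 76 is 2 bytes ≤ B = 6; zero-pad to 6 bytes: K' = 49 76 00 00 00 00.
K' ⊕ ipad = 7f 40 36 36 36 36.  K' ⊕ opad = 15 2a 5c 5c 5c 5c.
Inner input = (K'⊕ipad) ∥ m = 7f 40 36 36 36 36 ∥ fa 85 26 ee.
Inner hash: sum = 127+64+54+54+54+54+250+133+38+238 = 1066 → 04 2a.
Outer input = (K'⊕opad) ∥ inner = 15 2a 5c 5c 5c 5c ∥ 04 2a.
Outer hash (tag): sum = 21+42+92+92+92+92+4+42 = 477 → 01 dd.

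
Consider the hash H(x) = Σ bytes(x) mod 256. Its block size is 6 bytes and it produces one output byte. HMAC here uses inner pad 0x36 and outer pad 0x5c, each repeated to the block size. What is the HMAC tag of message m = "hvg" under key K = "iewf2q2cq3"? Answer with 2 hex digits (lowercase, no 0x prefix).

ab

Key "iewf2q2cq3" = 69 65 77 66 32 71 32 63 71 33 is 10 bytes > B = 6, so hash it first: H(key) = 87, then zero-pad to 6 bytes: K' = 87 00 00 00 00 00.
K' ⊕ ipad = b1 36 36 36 36 36.  K' ⊕ opad = db 5c 5c 5c 5c 5c.
Inner input = (K'⊕ipad) ∥ m = b1 36 36 36 36 36 ∥ 68 76 67.
Inner hash: sum = 177+54+54+54+54+54+104+118+103 = 772; mod 256 = 4 → 04.
Outer input = (K'⊕opad) ∥ inner = db 5c 5c 5c 5c 5c ∥ 04.
Outer hash (tag): sum = 219+92+92+92+92+92+4 = 683; mod 256 = 171 → ab.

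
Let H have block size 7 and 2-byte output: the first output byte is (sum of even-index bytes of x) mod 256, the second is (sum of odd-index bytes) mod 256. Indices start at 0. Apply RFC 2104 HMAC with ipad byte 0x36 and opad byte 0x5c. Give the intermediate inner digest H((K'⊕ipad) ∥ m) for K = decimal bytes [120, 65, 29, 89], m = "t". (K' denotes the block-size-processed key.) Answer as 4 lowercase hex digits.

Key decimal bytes [120, 65, 29, 89] = 78 41 1d 59 is 4 bytes ≤ B = 7; zero-pad to 7 bytes: K' = 78 41 1d 59 00 00 00.
K' ⊕ ipad = 4e 77 2b 6f 36 36 36.
Inner input = 4e 77 2b 6f 36 36 36 ∥ 74.
Inner hash: even-index sum = 229 mod 256 = 229; odd-index sum = 400 mod 256 = 144 → e5 90.

e590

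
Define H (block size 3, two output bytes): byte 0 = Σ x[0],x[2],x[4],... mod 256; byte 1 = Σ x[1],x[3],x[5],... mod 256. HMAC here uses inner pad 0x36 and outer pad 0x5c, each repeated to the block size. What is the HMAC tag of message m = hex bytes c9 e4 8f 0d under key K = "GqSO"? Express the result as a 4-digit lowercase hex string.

706f

Key "GqSO" = 47 71 53 4f is 4 bytes > B = 3, so hash it first: H(key) = 9a c0, then zero-pad to 3 bytes: K' = 9a c0 00.
K' ⊕ ipad = ac f6 36.  K' ⊕ opad = c6 9c 5c.
Inner input = (K'⊕ipad) ∥ m = ac f6 36 ∥ c9 e4 8f 0d.
Inner hash: even-index sum = 467 mod 256 = 211; odd-index sum = 590 mod 256 = 78 → d3 4e.
Outer input = (K'⊕opad) ∥ inner = c6 9c 5c ∥ d3 4e.
Outer hash (tag): even-index sum = 368 mod 256 = 112; odd-index sum = 367 mod 256 = 111 → 70 6f.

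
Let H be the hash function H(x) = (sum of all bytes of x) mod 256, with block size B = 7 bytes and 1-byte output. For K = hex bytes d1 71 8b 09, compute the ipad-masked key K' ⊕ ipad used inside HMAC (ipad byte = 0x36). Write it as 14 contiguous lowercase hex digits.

e747bd3f363636

Key hex bytes d1 71 8b 09 is 4 bytes ≤ B = 7; zero-pad to 7 bytes: K' = d1 71 8b 09 00 00 00.
XOR each byte with 0x36: d1⊕36=e7, 71⊕36=47, 8b⊕36=bd, 09⊕36=3f, 00⊕36=36, 00⊕36=36, 00⊕36=36.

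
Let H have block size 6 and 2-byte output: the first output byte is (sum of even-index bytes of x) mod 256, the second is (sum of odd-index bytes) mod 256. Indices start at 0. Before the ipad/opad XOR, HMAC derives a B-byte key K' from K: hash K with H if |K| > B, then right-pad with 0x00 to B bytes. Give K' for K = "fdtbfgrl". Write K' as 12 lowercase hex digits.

b29900000000

|K| = 8 > B = 6, so first hash the key.
H(K): even-index sum = 434 mod 256 = 178; odd-index sum = 409 mod 256 = 153 → b2 99.
Zero-pad H(K) = b2 99 to 6 bytes: K' = b2 99 00 00 00 00.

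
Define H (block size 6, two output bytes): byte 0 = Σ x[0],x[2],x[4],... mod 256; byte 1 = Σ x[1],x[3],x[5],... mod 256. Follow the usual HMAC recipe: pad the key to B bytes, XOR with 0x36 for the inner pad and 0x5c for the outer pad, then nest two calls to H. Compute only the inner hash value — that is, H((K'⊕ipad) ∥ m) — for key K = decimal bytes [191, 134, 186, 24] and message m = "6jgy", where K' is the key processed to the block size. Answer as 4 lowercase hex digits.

e8f7

Key decimal bytes [191, 134, 186, 24] = bf 86 ba 18 is 4 bytes ≤ B = 6; zero-pad to 6 bytes: K' = bf 86 ba 18 00 00.
K' ⊕ ipad = 89 b0 8c 2e 36 36.
Inner input = 89 b0 8c 2e 36 36 ∥ 36 6a 67 79.
Inner hash: even-index sum = 488 mod 256 = 232; odd-index sum = 503 mod 256 = 247 → e8 f7.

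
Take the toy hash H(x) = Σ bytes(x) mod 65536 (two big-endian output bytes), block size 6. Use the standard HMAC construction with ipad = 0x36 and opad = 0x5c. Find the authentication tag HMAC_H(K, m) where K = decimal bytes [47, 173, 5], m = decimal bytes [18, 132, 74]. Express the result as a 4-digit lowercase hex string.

033c

Key decimal bytes [47, 173, 5] = 2f ad 05 is 3 bytes ≤ B = 6; zero-pad to 6 bytes: K' = 2f ad 05 00 00 00.
K' ⊕ ipad = 19 9b 33 36 36 36.  K' ⊕ opad = 73 f1 59 5c 5c 5c.
Inner input = (K'⊕ipad) ∥ m = 19 9b 33 36 36 36 ∥ 12 84 4a.
Inner hash: sum = 25+155+51+54+54+54+18+132+74 = 617 → 02 69.
Outer input = (K'⊕opad) ∥ inner = 73 f1 59 5c 5c 5c ∥ 02 69.
Outer hash (tag): sum = 115+241+89+92+92+92+2+105 = 828 → 03 3c.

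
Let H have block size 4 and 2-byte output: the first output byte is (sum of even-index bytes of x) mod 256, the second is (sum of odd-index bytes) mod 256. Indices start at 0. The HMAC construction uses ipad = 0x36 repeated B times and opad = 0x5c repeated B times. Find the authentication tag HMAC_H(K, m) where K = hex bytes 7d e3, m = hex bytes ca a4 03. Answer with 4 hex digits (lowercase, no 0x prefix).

Key hex bytes 7d e3 is 2 bytes ≤ B = 4; zero-pad to 4 bytes: K' = 7d e3 00 00.
K' ⊕ ipad = 4b d5 36 36.  K' ⊕ opad = 21 bf 5c 5c.
Inner input = (K'⊕ipad) ∥ m = 4b d5 36 36 ∥ ca a4 03.
Inner hash: even-index sum = 334 mod 256 = 78; odd-index sum = 431 mod 256 = 175 → 4e af.
Outer input = (K'⊕opad) ∥ inner = 21 bf 5c 5c ∥ 4e af.
Outer hash (tag): even-index sum = 203 mod 256 = 203; odd-index sum = 458 mod 256 = 202 → cb ca.

cbca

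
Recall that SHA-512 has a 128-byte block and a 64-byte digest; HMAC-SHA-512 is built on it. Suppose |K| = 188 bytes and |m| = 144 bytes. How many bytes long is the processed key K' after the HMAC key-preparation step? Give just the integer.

128

Key is 188 > 128 bytes, so it is hashed to 64 bytes then zero-padded to 128: |K'| = 128.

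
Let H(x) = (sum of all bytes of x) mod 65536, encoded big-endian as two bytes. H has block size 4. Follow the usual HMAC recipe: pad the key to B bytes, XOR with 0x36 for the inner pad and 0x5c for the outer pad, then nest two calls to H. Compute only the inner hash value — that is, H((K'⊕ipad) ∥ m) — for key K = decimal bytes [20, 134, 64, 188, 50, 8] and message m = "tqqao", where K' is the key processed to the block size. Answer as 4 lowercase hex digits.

03af

Key decimal bytes [20, 134, 64, 188, 50, 8] = 14 86 40 bc 32 08 is 6 bytes > B = 4, so hash it first: H(key) = 01 d0, then zero-pad to 4 bytes: K' = 01 d0 00 00.
K' ⊕ ipad = 37 e6 36 36.
Inner input = 37 e6 36 36 ∥ 74 71 71 61 6f.
Inner hash: sum = 55+230+54+54+116+113+113+97+111 = 943 → 03 af.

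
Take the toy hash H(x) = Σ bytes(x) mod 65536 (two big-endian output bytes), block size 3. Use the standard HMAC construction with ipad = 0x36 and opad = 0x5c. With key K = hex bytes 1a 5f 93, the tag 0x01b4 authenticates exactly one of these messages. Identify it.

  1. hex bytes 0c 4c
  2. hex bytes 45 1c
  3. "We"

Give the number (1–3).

Key hex bytes 1a 5f 93 is exactly B = 3 bytes: K' = 1a 5f 93.
K' ⊕ ipad = 2c 69 a5; K' ⊕ opad = 46 03 cf.
m1: inner = H(2c 69 a5 0c 4c) = 01 92; tag = H(46 03 cf 01 92) = 01ab
m2: inner = H(2c 69 a5 45 1c) = 01 9b; tag = H(46 03 cf 01 9b) = 01b4 ← matches
m3: inner = H(2c 69 a5 57 65) = 01 f6; tag = H(46 03 cf 01 f6) = 020f

2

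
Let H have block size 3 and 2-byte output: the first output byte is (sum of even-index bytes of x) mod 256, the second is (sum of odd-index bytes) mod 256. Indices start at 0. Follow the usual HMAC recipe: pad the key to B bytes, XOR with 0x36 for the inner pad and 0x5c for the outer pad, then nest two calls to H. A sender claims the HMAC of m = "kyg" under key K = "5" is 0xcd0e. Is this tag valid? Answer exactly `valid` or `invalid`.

valid

Key "5" = 35 is 1 byte ≤ B = 3; zero-pad to 3 bytes: K' = 35 00 00.
K' ⊕ ipad = 03 36 36; K' ⊕ opad = 69 5c 5c.
Inner hash: even-index sum = 178 mod 256 = 178; odd-index sum = 264 mod 256 = 8 → b2 08.
Outer hash (recomputed tag): even-index sum = 205 mod 256 = 205; odd-index sum = 270 mod 256 = 14 → cd 0e.
Recomputed tag = cd0e; claimed = cd0e → match.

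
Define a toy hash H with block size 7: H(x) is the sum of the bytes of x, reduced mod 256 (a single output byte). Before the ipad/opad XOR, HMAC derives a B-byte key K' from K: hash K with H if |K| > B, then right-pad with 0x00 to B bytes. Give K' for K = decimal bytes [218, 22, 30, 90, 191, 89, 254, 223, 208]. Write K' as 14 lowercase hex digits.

|K| = 9 > B = 7, so first hash the key.
H(K): sum = 218+22+30+90+191+89+254+223+208 = 1325; mod 256 = 45 → 2d.
Zero-pad H(K) = 2d to 7 bytes: K' = 2d 00 00 00 00 00 00.

2d000000000000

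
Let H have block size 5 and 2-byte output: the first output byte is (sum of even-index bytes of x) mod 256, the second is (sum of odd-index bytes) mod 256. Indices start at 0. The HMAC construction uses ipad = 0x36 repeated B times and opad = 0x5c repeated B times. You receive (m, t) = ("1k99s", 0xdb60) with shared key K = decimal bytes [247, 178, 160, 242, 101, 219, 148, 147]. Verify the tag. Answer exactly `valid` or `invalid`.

Key decimal bytes [247, 178, 160, 242, 101, 219, 148, 147] = f7 b2 a0 f2 65 db 94 93 is 8 bytes > B = 5, so hash it first: H(key) = 90 12, then zero-pad to 5 bytes: K' = 90 12 00 00 00.
K' ⊕ ipad = a6 24 36 36 36; K' ⊕ opad = cc 4e 5c 5c 5c.
Inner hash: even-index sum = 438 mod 256 = 182; odd-index sum = 311 mod 256 = 55 → b6 37.
Outer hash (recomputed tag): even-index sum = 443 mod 256 = 187; odd-index sum = 352 mod 256 = 96 → bb 60.
Recomputed tag = bb60; claimed = db60 → mismatch.

invalid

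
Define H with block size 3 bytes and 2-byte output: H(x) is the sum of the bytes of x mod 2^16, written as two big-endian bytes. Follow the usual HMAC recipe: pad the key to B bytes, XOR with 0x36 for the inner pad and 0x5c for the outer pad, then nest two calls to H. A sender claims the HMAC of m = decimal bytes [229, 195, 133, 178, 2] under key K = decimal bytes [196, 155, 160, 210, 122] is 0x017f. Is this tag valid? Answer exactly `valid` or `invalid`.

invalid

Key decimal bytes [196, 155, 160, 210, 122] = c4 9b a0 d2 7a is 5 bytes > B = 3, so hash it first: H(key) = 03 4b, then zero-pad to 3 bytes: K' = 03 4b 00.
K' ⊕ ipad = 35 7d 36; K' ⊕ opad = 5f 17 5c.
Inner hash: sum = 53+125+54+229+195+133+178+2 = 969 → 03 c9.
Outer hash (recomputed tag): sum = 95+23+92+3+201 = 414 → 01 9e.
Recomputed tag = 019e; claimed = 017f → mismatch.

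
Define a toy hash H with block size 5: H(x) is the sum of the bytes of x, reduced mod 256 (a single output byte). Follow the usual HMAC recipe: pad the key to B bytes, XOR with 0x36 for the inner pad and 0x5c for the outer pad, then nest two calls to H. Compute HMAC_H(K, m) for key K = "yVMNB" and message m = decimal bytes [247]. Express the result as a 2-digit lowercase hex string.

7d

Key "yVMNB" = 79 56 4d 4e 42 is exactly B = 5 bytes: K' = 79 56 4d 4e 42.
K' ⊕ ipad = 4f 60 7b 78 74.  K' ⊕ opad = 25 0a 11 12 1e.
Inner input = (K'⊕ipad) ∥ m = 4f 60 7b 78 74 ∥ f7.
Inner hash: sum = 79+96+123+120+116+247 = 781; mod 256 = 13 → 0d.
Outer input = (K'⊕opad) ∥ inner = 25 0a 11 12 1e ∥ 0d.
Outer hash (tag): sum = 37+10+17+18+30+13 = 125 → 7d.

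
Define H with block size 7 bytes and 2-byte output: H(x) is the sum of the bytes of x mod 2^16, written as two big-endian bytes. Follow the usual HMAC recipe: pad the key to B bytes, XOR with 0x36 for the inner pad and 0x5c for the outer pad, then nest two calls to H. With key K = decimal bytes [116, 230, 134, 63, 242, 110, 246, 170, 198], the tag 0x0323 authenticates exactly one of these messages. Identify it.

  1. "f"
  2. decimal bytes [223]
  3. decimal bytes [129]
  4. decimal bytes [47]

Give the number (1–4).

Key decimal bytes [116, 230, 134, 63, 242, 110, 246, 170, 198] = 74 e6 86 3f f2 6e f6 aa c6 is 9 bytes > B = 7, so hash it first: H(key) = 05 e5, then zero-pad to 7 bytes: K' = 05 e5 00 00 00 00 00.
K' ⊕ ipad = 33 d3 36 36 36 36 36; K' ⊕ opad = 59 b9 5c 5c 5c 5c 5c.
m1: inner = H(33 d3 36 36 36 36 36 66) = 02 7a; tag = H(59 b9 5c 5c 5c 5c 5c 02 7a) = 035a
m2: inner = H(33 d3 36 36 36 36 36 df) = 02 f3; tag = H(59 b9 5c 5c 5c 5c 5c 02 f3) = 03d3
m3: inner = H(33 d3 36 36 36 36 36 81) = 02 95; tag = H(59 b9 5c 5c 5c 5c 5c 02 95) = 0375
m4: inner = H(33 d3 36 36 36 36 36 2f) = 02 43; tag = H(59 b9 5c 5c 5c 5c 5c 02 43) = 0323 ← matches

4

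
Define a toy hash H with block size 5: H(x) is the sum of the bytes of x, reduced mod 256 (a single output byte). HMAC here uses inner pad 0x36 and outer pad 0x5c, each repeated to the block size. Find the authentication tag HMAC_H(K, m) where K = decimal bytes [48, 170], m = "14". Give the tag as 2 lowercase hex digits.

Key decimal bytes [48, 170] = 30 aa is 2 bytes ≤ B = 5; zero-pad to 5 bytes: K' = 30 aa 00 00 00.
K' ⊕ ipad = 06 9c 36 36 36.  K' ⊕ opad = 6c f6 5c 5c 5c.
Inner input = (K'⊕ipad) ∥ m = 06 9c 36 36 36 ∥ 31 34.
Inner hash: sum = 6+156+54+54+54+49+52 = 425; mod 256 = 169 → a9.
Outer input = (K'⊕opad) ∥ inner = 6c f6 5c 5c 5c ∥ a9.
Outer hash (tag): sum = 108+246+92+92+92+169 = 799; mod 256 = 31 → 1f.

1f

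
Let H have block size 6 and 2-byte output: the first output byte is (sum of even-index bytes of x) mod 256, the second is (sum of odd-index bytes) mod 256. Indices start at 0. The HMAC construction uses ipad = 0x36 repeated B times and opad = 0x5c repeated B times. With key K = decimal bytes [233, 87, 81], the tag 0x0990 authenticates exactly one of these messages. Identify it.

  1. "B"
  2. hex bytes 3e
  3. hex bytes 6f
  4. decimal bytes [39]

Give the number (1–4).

Key decimal bytes [233, 87, 81] = e9 57 51 is 3 bytes ≤ B = 6; zero-pad to 6 bytes: K' = e9 57 51 00 00 00.
K' ⊕ ipad = df 61 67 36 36 36; K' ⊕ opad = b5 0b 0d 5c 5c 5c.
m1: inner = H(df 61 67 36 36 36 42) = be cd; tag = H(b5 0b 0d 5c 5c 5c be cd) = dc90
m2: inner = H(df 61 67 36 36 36 3e) = ba cd; tag = H(b5 0b 0d 5c 5c 5c ba cd) = d890
m3: inner = H(df 61 67 36 36 36 6f) = eb cd; tag = H(b5 0b 0d 5c 5c 5c eb cd) = 0990 ← matches
m4: inner = H(df 61 67 36 36 36 27) = a3 cd; tag = H(b5 0b 0d 5c 5c 5c a3 cd) = c190

3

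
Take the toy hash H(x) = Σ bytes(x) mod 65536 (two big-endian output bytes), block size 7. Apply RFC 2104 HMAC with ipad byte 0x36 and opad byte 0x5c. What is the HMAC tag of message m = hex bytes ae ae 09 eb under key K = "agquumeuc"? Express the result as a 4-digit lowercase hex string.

034e

Key "agquumeuc" = 61 67 71 75 75 6d 65 75 63 is 9 bytes > B = 7, so hash it first: H(key) = 03 cd, then zero-pad to 7 bytes: K' = 03 cd 00 00 00 00 00.
K' ⊕ ipad = 35 fb 36 36 36 36 36.  K' ⊕ opad = 5f 91 5c 5c 5c 5c 5c.
Inner input = (K'⊕ipad) ∥ m = 35 fb 36 36 36 36 36 ∥ ae ae 09 eb.
Inner hash: sum = 53+251+54+54+54+54+54+174+174+9+235 = 1166 → 04 8e.
Outer input = (K'⊕opad) ∥ inner = 5f 91 5c 5c 5c 5c 5c ∥ 04 8e.
Outer hash (tag): sum = 95+145+92+92+92+92+92+4+142 = 846 → 03 4e.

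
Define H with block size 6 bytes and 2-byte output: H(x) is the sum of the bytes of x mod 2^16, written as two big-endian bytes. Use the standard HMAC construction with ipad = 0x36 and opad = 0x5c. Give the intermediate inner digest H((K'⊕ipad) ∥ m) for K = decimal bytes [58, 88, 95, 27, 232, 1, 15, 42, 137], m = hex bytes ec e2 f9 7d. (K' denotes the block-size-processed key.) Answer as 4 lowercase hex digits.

Key decimal bytes [58, 88, 95, 27, 232, 1, 15, 42, 137] = 3a 58 5f 1b e8 01 0f 2a 89 is 9 bytes > B = 6, so hash it first: H(key) = 02 b7, then zero-pad to 6 bytes: K' = 02 b7 00 00 00 00.
K' ⊕ ipad = 34 81 36 36 36 36.
Inner input = 34 81 36 36 36 36 ∥ ec e2 f9 7d.
Inner hash: sum = 52+129+54+54+54+54+236+226+249+125 = 1233 → 04 d1.

04d1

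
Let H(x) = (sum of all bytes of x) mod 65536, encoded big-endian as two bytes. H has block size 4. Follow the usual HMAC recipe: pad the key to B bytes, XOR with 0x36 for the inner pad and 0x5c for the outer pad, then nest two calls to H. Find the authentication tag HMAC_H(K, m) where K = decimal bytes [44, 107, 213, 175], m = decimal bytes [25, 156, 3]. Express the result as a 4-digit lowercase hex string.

Key decimal bytes [44, 107, 213, 175] = 2c 6b d5 af is exactly B = 4 bytes: K' = 2c 6b d5 af.
K' ⊕ ipad = 1a 5d e3 99.  K' ⊕ opad = 70 37 89 f3.
Inner input = (K'⊕ipad) ∥ m = 1a 5d e3 99 ∥ 19 9c 03.
Inner hash: sum = 26+93+227+153+25+156+3 = 683 → 02 ab.
Outer input = (K'⊕opad) ∥ inner = 70 37 89 f3 ∥ 02 ab.
Outer hash (tag): sum = 112+55+137+243+2+171 = 720 → 02 d0.

02d0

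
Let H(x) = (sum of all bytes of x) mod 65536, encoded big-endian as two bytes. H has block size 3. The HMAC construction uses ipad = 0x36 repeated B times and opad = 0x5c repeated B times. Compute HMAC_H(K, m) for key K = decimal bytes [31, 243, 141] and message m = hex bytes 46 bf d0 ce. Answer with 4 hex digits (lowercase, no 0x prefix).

0213

Key decimal bytes [31, 243, 141] = 1f f3 8d is exactly B = 3 bytes: K' = 1f f3 8d.
K' ⊕ ipad = 29 c5 bb.  K' ⊕ opad = 43 af d1.
Inner input = (K'⊕ipad) ∥ m = 29 c5 bb ∥ 46 bf d0 ce.
Inner hash: sum = 41+197+187+70+191+208+206 = 1100 → 04 4c.
Outer input = (K'⊕opad) ∥ inner = 43 af d1 ∥ 04 4c.
Outer hash (tag): sum = 67+175+209+4+76 = 531 → 02 13.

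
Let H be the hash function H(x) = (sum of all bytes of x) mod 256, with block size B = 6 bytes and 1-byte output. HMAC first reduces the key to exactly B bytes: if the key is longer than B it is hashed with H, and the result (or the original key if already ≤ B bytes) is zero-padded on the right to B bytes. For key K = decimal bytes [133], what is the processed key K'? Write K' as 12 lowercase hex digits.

Key decimal bytes [133] = 85 is 1 byte ≤ B = 6; zero-pad to 6 bytes: K' = 85 00 00 00 00 00.

850000000000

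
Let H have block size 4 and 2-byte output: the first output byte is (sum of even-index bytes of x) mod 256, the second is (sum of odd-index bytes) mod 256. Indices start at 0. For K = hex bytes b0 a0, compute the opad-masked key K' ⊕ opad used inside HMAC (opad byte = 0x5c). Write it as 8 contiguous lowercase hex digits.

ecfc5c5c

Key hex bytes b0 a0 is 2 bytes ≤ B = 4; zero-pad to 4 bytes: K' = b0 a0 00 00.
XOR each byte with 0x5c: b0⊕5c=ec, a0⊕5c=fc, 00⊕5c=5c, 00⊕5c=5c.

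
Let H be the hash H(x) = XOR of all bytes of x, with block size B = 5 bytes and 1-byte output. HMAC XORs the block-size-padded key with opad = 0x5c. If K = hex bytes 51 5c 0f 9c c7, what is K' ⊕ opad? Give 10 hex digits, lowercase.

0d0053c09b

Key hex bytes 51 5c 0f 9c c7 is exactly B = 5 bytes: K' = 51 5c 0f 9c c7.
XOR each byte with 0x5c: 51⊕5c=0d, 5c⊕5c=00, 0f⊕5c=53, 9c⊕5c=c0, c7⊕5c=9b.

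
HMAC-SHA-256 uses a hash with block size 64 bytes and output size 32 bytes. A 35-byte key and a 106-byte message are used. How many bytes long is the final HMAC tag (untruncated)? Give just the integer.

The tag is one SHA-256 digest: 32 bytes.

32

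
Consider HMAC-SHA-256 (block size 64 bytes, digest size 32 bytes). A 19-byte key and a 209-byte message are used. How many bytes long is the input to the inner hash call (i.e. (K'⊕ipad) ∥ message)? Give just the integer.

273

Key is 19 ≤ 64 bytes, zero-padded: |K'| = 64.
Inner input = (K'⊕ipad) ∥ m → 64 + 209 = 273 bytes.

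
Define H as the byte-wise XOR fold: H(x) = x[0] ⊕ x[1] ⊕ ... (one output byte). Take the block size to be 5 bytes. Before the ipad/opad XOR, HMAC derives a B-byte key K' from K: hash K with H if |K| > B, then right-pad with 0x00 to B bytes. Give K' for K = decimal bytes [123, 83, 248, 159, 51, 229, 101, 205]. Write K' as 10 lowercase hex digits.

|K| = 8 > B = 5, so first hash the key.
H(K): XOR 7b⊕53⊕f8⊕9f⊕33⊕e5⊕65⊕cd = 31.
Zero-pad H(K) = 31 to 5 bytes: K' = 31 00 00 00 00.

3100000000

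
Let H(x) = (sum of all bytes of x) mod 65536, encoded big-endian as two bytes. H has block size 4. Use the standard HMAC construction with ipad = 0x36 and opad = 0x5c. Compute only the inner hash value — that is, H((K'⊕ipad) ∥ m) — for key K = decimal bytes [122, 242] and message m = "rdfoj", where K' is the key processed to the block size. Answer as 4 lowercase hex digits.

Key decimal bytes [122, 242] = 7a f2 is 2 bytes ≤ B = 4; zero-pad to 4 bytes: K' = 7a f2 00 00.
K' ⊕ ipad = 4c c4 36 36.
Inner input = 4c c4 36 36 ∥ 72 64 66 6f 6a.
Inner hash: sum = 76+196+54+54+114+100+102+111+106 = 913 → 03 91.

0391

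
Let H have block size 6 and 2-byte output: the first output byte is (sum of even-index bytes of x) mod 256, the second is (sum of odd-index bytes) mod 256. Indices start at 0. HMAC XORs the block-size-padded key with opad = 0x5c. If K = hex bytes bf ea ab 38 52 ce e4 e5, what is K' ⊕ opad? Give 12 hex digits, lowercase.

Key hex bytes bf ea ab 38 52 ce e4 e5 is 8 bytes > B = 6, so hash it first: H(key) = a0 d5, then zero-pad to 6 bytes: K' = a0 d5 00 00 00 00.
XOR each byte with 0x5c: a0⊕5c=fc, d5⊕5c=89, 00⊕5c=5c, 00⊕5c=5c, 00⊕5c=5c, 00⊕5c=5c.

fc895c5c5c5c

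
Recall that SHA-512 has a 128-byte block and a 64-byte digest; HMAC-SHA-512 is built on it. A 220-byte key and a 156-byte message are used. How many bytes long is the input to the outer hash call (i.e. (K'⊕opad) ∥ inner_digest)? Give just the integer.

Key is 220 > 128 bytes, so it is hashed to 64 bytes then zero-padded to 128: |K'| = 128.
Outer input = (K'⊕opad) ∥ H(inner) → 128 + 64 = 192 bytes.

192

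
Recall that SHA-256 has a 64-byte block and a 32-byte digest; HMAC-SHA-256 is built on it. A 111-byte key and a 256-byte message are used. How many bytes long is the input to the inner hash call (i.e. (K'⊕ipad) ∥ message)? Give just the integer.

Key is 111 > 64 bytes, so it is hashed to 32 bytes then zero-padded to 64: |K'| = 64.
Inner input = (K'⊕ipad) ∥ m → 64 + 256 = 320 bytes.

320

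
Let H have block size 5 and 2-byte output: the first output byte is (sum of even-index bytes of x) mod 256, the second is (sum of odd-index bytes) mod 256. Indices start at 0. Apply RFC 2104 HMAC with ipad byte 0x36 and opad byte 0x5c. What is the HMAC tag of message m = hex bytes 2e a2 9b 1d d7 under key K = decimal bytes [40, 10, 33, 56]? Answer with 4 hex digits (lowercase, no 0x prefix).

37e4

Key decimal bytes [40, 10, 33, 56] = 28 0a 21 38 is 4 bytes ≤ B = 5; zero-pad to 5 bytes: K' = 28 0a 21 38 00.
K' ⊕ ipad = 1e 3c 17 0e 36.  K' ⊕ opad = 74 56 7d 64 5c.
Inner input = (K'⊕ipad) ∥ m = 1e 3c 17 0e 36 ∥ 2e a2 9b 1d d7.
Inner hash: even-index sum = 298 mod 256 = 42; odd-index sum = 490 mod 256 = 234 → 2a ea.
Outer input = (K'⊕opad) ∥ inner = 74 56 7d 64 5c ∥ 2a ea.
Outer hash (tag): even-index sum = 567 mod 256 = 55; odd-index sum = 228 mod 256 = 228 → 37 e4.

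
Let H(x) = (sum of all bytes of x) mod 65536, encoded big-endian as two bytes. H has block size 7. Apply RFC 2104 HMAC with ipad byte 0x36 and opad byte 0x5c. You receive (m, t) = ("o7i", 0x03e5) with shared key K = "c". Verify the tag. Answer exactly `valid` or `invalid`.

invalid

Key "c" = 63 is 1 byte ≤ B = 7; zero-pad to 7 bytes: K' = 63 00 00 00 00 00 00.
K' ⊕ ipad = 55 36 36 36 36 36 36; K' ⊕ opad = 3f 5c 5c 5c 5c 5c 5c.
Inner hash: sum = 85+54+54+54+54+54+54+111+55+105 = 680 → 02 a8.
Outer hash (recomputed tag): sum = 63+92+92+92+92+92+92+2+168 = 785 → 03 11.
Recomputed tag = 0311; claimed = 03e5 → mismatch.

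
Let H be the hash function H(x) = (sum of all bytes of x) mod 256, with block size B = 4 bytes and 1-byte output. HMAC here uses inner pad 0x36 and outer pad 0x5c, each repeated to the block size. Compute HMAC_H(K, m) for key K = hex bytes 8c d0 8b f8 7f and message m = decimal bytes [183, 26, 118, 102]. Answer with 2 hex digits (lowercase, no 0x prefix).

Key hex bytes 8c d0 8b f8 7f is 5 bytes > B = 4, so hash it first: H(key) = 5e, then zero-pad to 4 bytes: K' = 5e 00 00 00.
K' ⊕ ipad = 68 36 36 36.  K' ⊕ opad = 02 5c 5c 5c.
Inner input = (K'⊕ipad) ∥ m = 68 36 36 36 ∥ b7 1a 76 66.
Inner hash: sum = 104+54+54+54+183+26+118+102 = 695; mod 256 = 183 → b7.
Outer input = (K'⊕opad) ∥ inner = 02 5c 5c 5c ∥ b7.
Outer hash (tag): sum = 2+92+92+92+183 = 461; mod 256 = 205 → cd.

cd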